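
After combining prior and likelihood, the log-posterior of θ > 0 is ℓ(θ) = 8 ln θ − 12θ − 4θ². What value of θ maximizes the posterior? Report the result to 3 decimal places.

ℓ'(θ) = 8/θ − 12 − 8θ. Setting this to zero and multiplying by θ: 8θ² + 12θ − 8 = 0.
θ = (−12 + √(12² + 4·8·8)) / (2·8) = (−12 + √400) / 16 = (−12 + 20)/16 = 1/2.
ℓ''(θ) = −8/θ² − 8 < 0, confirming a maximum.

θ̂_MAP = 0.500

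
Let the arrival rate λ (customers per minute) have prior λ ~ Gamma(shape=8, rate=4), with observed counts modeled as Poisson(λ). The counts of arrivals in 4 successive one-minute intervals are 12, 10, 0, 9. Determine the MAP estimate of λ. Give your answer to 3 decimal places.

λ̂_MAP = 4.750

Σxᵢ = 12+10+0+9 = 31, with n = 4.
Posterior ∝ λ^7e^(−4λ) · λ^31e^(−4λ) = λ^38e^(−8λ), i.e. Gamma(shape=39, rate=8).
The mode of a Gamma(a, b) with a ≥ 1 (shape–rate) is (a−1)/b = 38/8 ≈ 4.750.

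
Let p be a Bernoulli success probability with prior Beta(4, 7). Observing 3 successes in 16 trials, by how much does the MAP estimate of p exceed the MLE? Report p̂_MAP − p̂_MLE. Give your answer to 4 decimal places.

MAP − MLE = 0.0525

Posterior is Beta(7, 20); MAP = (7−1)/(27−2) = 6/25 ≈ 0.24000.
MLE ignores the prior: p̂_MLE = k/n = 3/16 ≈ 0.18750.
Difference = 6/25 − 3/16 = 21/400 ≈ 0.0525.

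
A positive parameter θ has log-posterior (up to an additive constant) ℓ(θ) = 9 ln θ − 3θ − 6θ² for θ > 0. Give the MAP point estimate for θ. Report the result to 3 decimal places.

θ̂_MAP = 0.750

ℓ'(θ) = 9/θ − 3 − 12θ. Setting this to zero and multiplying by θ: 12θ² + 3θ − 9 = 0.
θ = (−3 + √(3² + 4·12·9)) / (2·12) = (−3 + √441) / 24 = (−3 + 21)/24 = 3/4.
ℓ''(θ) = −9/θ² − 12 < 0, confirming a maximum.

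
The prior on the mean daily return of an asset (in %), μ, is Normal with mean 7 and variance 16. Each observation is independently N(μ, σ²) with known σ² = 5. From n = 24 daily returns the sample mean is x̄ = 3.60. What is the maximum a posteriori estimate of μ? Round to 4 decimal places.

n = 24, x̄ = 3.60.
For a Normal prior and Normal likelihood with known variance, the posterior is Normal; its mode equals its mean, the precision-weighted average.
Prior precision 1/σ₀² = 1/16 = 0.0625; data precision n/σ² = 24/5 = 4.8.
μ̂ = (0.0625·7 + 4.8·3.6) / (0.0625 + 4.8) = 17.7175/4.8625 = 7087/1945 ≈ 3.6437.

μ̂_MAP = 3.6437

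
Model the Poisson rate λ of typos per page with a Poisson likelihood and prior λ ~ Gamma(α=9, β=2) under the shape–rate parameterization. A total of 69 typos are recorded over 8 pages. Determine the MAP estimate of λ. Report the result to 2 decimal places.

λ̂_MAP = 7.70

Σxᵢ = 69, n = 8.
Posterior ∝ λ^8e^(−2λ) · λ^69e^(−8λ) = λ^77e^(−10λ), i.e. Gamma(shape=78, rate=10).
The mode of a Gamma(a, b) with a ≥ 1 (shape–rate) is (a−1)/b = 77/10 ≈ 7.70.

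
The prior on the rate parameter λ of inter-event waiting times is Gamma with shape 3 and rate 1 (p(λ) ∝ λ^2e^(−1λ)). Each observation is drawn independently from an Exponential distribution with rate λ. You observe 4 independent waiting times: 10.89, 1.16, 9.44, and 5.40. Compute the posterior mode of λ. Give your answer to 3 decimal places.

λ̂_MAP = 0.215

The Exponential(rate=λ) likelihood is ∝ λ^n e^(−λΣtᵢ). Here n = 4 and Σtᵢ = 10.89 + 1.16 + 9.44 + 5.40 = 26.89.
Posterior ∝ λ^2e^(−1λ) · λ^4e^(−26.89λ) = λ^6e^(−27.89λ), i.e. Gamma(7, 27.89).
Mode = (a−1)/b = 6/27.89 ≈ 0.215.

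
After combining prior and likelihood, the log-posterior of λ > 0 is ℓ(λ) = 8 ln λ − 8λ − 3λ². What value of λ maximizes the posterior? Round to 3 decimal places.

λ̂_MAP = 0.667

ℓ'(λ) = 8/λ − 8 − 6λ. Setting this to zero and multiplying by λ: 6λ² + 8λ − 8 = 0.
λ = (−8 + √(8² + 4·6·8)) / (2·6) = (−8 + √256) / 12 = (−8 + 16)/12 = 2/3.
ℓ''(λ) = −8/λ² − 6 < 0, confirming a maximum.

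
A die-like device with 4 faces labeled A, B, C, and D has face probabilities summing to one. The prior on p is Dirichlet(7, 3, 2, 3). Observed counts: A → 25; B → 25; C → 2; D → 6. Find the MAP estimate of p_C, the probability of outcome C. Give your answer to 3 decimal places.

MAP estimate of p_C = 0.043

The posterior is Dirichlet(αᵢ + nᵢ) = Dirichlet(32, 28, 4, 9).
For a Dirichlet(a₁,…,a_K) with all aᵢ > 1, the mode has j-th component (aⱼ − 1)/(Σaᵢ − K).
Here Σaᵢ = 73 and K = 4, so p_C = (4 − 1)/(73 − 4) = 3/69 ≈ 0.043.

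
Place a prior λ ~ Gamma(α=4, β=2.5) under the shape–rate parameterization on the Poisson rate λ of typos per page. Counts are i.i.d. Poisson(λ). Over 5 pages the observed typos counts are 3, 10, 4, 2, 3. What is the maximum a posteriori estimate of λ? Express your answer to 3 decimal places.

Σxᵢ = 3+10+4+2+3 = 22, with n = 5.
Posterior ∝ λ^3e^(−2.5λ) · λ^22e^(−5λ) = λ^25e^(−7.5λ), i.e. Gamma(shape=26, rate=7.5).
The mode of a Gamma(a, b) with a ≥ 1 (shape–rate) is (a−1)/b = 25/7.5 ≈ 3.333.

λ̂_MAP = 3.333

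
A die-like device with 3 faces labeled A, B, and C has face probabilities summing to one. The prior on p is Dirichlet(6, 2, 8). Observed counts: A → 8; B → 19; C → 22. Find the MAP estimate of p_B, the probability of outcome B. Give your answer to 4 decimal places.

The posterior is Dirichlet(αᵢ + nᵢ) = Dirichlet(14, 21, 30).
For a Dirichlet(a₁,…,a_K) with all aᵢ > 1, the mode has j-th component (aⱼ − 1)/(Σaᵢ − K).
Here Σaᵢ = 65 and K = 3, so p_B = (21 − 1)/(65 − 3) = 20/62 ≈ 0.3226.

MAP estimate of p_B = 0.3226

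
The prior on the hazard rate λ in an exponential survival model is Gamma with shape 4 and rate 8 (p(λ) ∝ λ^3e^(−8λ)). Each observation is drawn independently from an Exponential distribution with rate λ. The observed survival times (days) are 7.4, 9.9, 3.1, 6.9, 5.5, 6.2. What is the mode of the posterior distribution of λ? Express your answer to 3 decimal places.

λ̂_MAP = 0.191

The Exponential(rate=λ) likelihood is ∝ λ^n e^(−λΣtᵢ). Here n = 6 and Σtᵢ = 7.4 + 9.9 + 3.1 + 6.9 + 5.5 + 6.2 = 39.
Posterior ∝ λ^3e^(−8λ) · λ^6e^(−39λ) = λ^9e^(−47λ), i.e. Gamma(10, 47).
Mode = (a−1)/b = 9/47 ≈ 0.191.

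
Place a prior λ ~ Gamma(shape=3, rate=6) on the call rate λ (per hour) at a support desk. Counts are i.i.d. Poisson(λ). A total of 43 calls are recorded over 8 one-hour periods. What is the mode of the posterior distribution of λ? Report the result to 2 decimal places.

Σxᵢ = 43, n = 8.
Posterior ∝ λ^2e^(−6λ) · λ^43e^(−8λ) = λ^45e^(−14λ), i.e. Gamma(shape=46, rate=14).
The mode of a Gamma(a, b) with a ≥ 1 (shape–rate) is (a−1)/b = 45/14 ≈ 3.21.

λ̂_MAP = 3.21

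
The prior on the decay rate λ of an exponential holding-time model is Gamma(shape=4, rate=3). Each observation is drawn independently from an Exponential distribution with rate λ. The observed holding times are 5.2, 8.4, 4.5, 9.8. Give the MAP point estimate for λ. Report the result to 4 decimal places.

λ̂_MAP = 0.2265

The Exponential(rate=λ) likelihood is ∝ λ^n e^(−λΣtᵢ). Here n = 4 and Σtᵢ = 5.2 + 8.4 + 4.5 + 9.8 = 27.9.
Posterior ∝ λ^3e^(−3λ) · λ^4e^(−27.9λ) = λ^7e^(−30.9λ), i.e. Gamma(8, 30.9).
Mode = (a−1)/b = 7/30.9 ≈ 0.2265.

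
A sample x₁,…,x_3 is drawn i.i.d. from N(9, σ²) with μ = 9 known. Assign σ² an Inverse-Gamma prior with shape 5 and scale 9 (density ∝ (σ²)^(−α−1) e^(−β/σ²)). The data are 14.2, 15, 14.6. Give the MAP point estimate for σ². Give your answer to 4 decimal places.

Sum of squared deviations about the known mean: SS = (14.2−9)² + (15−9)² + (14.6−9)² = 94.4.
The Normal likelihood contributes (σ²)^(−n/2) exp(−SS/(2σ²)), so the posterior is Inverse-Gamma(α + n/2, β + SS/2) = Inverse-Gamma(6.5, 56.2).
The mode of Inverse-Gamma(a, b) is b/(a+1) = 56.2/7.5 ≈ 7.4933.

σ̂²_MAP = 7.4933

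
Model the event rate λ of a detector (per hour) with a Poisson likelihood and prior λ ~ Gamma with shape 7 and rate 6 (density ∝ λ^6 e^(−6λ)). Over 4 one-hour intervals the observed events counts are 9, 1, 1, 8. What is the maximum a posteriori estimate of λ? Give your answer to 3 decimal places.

Σxᵢ = 9+1+1+8 = 19, with n = 4.
Posterior ∝ λ^6e^(−6λ) · λ^19e^(−4λ) = λ^25e^(−10λ), i.e. Gamma(shape=26, rate=10).
The mode of a Gamma(a, b) with a ≥ 1 (shape–rate) is (a−1)/b = 25/10 ≈ 2.500.

λ̂_MAP = 2.500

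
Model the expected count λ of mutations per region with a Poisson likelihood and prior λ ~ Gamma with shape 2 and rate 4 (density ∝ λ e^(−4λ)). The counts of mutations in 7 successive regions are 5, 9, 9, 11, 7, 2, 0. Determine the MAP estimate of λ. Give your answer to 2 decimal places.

λ̂_MAP = 4.00

Σxᵢ = 5+9+9+11+7+2+0 = 43, with n = 7.
Posterior ∝ λe^(−4λ) · λ^43e^(−7λ) = λ^44e^(−11λ), i.e. Gamma(shape=45, rate=11).
The mode of a Gamma(a, b) with a ≥ 1 (shape–rate) is (a−1)/b = 44/11 ≈ 4.00.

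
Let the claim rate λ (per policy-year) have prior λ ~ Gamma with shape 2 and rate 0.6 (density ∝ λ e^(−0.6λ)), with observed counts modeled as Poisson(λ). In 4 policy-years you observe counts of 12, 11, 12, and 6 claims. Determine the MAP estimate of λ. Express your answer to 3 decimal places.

Σxᵢ = 12+11+12+6 = 41, with n = 4.
Posterior ∝ λe^(−0.6λ) · λ^41e^(−4λ) = λ^42e^(−4.6λ), i.e. Gamma(shape=43, rate=4.6).
The mode of a Gamma(a, b) with a ≥ 1 (shape–rate) is (a−1)/b = 42/4.6 ≈ 9.130.

λ̂_MAP = 9.130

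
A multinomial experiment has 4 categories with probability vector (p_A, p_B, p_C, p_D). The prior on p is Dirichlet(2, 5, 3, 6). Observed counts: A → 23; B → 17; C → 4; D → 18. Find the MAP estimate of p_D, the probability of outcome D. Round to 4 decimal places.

MAP estimate of p_D = 0.3108

The posterior is Dirichlet(αᵢ + nᵢ) = Dirichlet(25, 22, 7, 24).
For a Dirichlet(a₁,…,a_K) with all aᵢ > 1, the mode has j-th component (aⱼ − 1)/(Σaᵢ − K).
Here Σaᵢ = 78 and K = 4, so p_D = (24 − 1)/(78 − 4) = 23/74 ≈ 0.3108.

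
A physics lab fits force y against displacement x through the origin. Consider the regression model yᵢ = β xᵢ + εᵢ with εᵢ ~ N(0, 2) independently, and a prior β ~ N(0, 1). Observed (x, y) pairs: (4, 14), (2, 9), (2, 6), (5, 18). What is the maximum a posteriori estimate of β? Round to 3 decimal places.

log p(β | y) = −Σ(yᵢ − βxᵢ)²/(2·2) − β²/(2·1) + const.
Setting the derivative to zero: Σxᵢ(yᵢ − βxᵢ)/2 − β/1 = 0, so β = Σxᵢyᵢ / (Σxᵢ² + σ²/τ²).
Σxᵢyᵢ = 4·14 + 2·9 + 2·6 + 5·18 = 176; Σxᵢ² = 49; σ²/τ² = 2.
β̂_MAP = 176 / (49 + 2) = 176/51 ≈ 3.451.

β̂_MAP = 3.451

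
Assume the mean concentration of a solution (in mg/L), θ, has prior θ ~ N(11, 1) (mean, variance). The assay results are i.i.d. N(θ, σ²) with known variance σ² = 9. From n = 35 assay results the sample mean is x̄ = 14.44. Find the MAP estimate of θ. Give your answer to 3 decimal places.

θ̂_MAP = 13.736

n = 35, x̄ = 14.44.
For a Normal prior and Normal likelihood with known variance, the posterior is Normal; its mode equals its mean, the precision-weighted average.
Prior precision 1/σ₀² = 1/1 = 1; data precision n/σ² = 35/9.
θ̂ = (1·11 + (35/9)·14.44) / (1 + 35/9) = (3022/45)/(44/9) = 1511/110 ≈ 13.736.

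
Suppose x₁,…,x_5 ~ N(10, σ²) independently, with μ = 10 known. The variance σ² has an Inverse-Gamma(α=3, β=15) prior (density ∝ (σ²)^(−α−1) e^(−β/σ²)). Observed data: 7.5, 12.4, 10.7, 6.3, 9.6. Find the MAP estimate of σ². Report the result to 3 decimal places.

σ̂²_MAP = 4.335

Sum of squared deviations about the known mean: SS = (7.5−10)² + (12.4−10)² + (10.7−10)² + (6.3−10)² + (9.6−10)² = 26.35.
The Normal likelihood contributes (σ²)^(−n/2) exp(−SS/(2σ²)), so the posterior is Inverse-Gamma(α + n/2, β + SS/2) = Inverse-Gamma(5.5, 28.175).
The mode of Inverse-Gamma(a, b) is b/(a+1) = 28.175/6.5 ≈ 4.335.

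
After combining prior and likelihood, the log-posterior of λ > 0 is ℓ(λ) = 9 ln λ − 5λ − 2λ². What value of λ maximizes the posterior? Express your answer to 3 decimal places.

λ̂_MAP = 1.000

ℓ'(λ) = 9/λ − 5 − 4λ. Setting this to zero and multiplying by λ: 4λ² + 5λ − 9 = 0.
λ = (−5 + √(5² + 4·4·9)) / (2·4) = (−5 + √169) / 8 = (−5 + 13)/8 = 1.
ℓ''(λ) = −9/λ² − 4 < 0, confirming a maximum.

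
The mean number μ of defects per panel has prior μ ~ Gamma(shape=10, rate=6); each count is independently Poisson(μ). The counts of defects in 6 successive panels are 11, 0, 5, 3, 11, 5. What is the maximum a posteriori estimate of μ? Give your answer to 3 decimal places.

Σxᵢ = 11+0+5+3+11+5 = 35, with n = 6.
Posterior ∝ μ^9e^(−6μ) · μ^35e^(−6μ) = μ^44e^(−12μ), i.e. Gamma(shape=45, rate=12).
The mode of a Gamma(a, b) with a ≥ 1 (shape–rate) is (a−1)/b = 44/12 ≈ 3.667.

μ̂_MAP = 3.667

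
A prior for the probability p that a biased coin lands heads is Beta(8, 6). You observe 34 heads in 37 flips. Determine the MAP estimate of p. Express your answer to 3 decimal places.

Prior: Beta(8, 6).
Data: 34 successes in 37 trials. The binomial likelihood contributes p^34(1−p)^3, so the posterior is Beta(8+34, 6+3) = Beta(42, 9).
For Beta(a, b) with a, b > 1 the mode is (a−1)/(a+b−2) = 41/49 ≈ 0.837.

p̂_MAP = 0.837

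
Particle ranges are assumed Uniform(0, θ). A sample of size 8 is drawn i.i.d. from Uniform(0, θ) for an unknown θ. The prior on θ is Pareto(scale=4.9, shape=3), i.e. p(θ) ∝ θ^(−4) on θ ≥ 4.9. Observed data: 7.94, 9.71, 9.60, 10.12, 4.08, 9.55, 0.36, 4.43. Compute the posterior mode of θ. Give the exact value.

θ̂_MAP = 10.12

The Uniform(0, θ) likelihood is θ^(−n) for θ ≥ max(xᵢ), zero otherwise. Here max(xᵢ) = 10.12.
Posterior ∝ θ^(−4) · θ^(−8) = θ^(−12) on θ ≥ max(4.9, 10.12) = 10.12.
This density is strictly decreasing in θ, so the posterior mode lies at the lower boundary of the support.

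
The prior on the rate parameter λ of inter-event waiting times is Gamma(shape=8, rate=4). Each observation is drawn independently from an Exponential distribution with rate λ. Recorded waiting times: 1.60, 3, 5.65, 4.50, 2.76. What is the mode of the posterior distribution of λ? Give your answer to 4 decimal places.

λ̂_MAP = 0.5579

The Exponential(rate=λ) likelihood is ∝ λ^n e^(−λΣtᵢ). Here n = 5 and Σtᵢ = 1.60 + 3 + 5.65 + 4.50 + 2.76 = 17.51.
Posterior ∝ λ^7e^(−4λ) · λ^5e^(−17.51λ) = λ^12e^(−21.51λ), i.e. Gamma(13, 21.51).
Mode = (a−1)/b = 12/21.51 ≈ 0.5579.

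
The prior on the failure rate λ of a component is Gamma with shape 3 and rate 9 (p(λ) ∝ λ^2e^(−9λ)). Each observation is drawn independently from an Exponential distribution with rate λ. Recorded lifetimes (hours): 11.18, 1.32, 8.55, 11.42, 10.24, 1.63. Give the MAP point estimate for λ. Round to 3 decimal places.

The Exponential(rate=λ) likelihood is ∝ λ^n e^(−λΣtᵢ). Here n = 6 and Σtᵢ = 11.18 + 1.32 + 8.55 + 11.42 + 10.24 + 1.63 = 44.34.
Posterior ∝ λ^2e^(−9λ) · λ^6e^(−44.34λ) = λ^8e^(−53.34λ), i.e. Gamma(9, 53.34).
Mode = (a−1)/b = 8/53.34 ≈ 0.150.

λ̂_MAP = 0.150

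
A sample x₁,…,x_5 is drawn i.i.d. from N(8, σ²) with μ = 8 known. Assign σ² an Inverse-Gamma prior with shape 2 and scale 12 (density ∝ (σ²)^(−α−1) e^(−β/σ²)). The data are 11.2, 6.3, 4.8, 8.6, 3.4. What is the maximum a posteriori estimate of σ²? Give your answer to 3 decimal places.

σ̂²_MAP = 6.263

Sum of squared deviations about the known mean: SS = (11.2−8)² + (6.3−8)² + (4.8−8)² + (8.6−8)² + (3.4−8)² = 44.89.
The Normal likelihood contributes (σ²)^(−n/2) exp(−SS/(2σ²)), so the posterior is Inverse-Gamma(α + n/2, β + SS/2) = Inverse-Gamma(4.5, 34.445).
The mode of Inverse-Gamma(a, b) is b/(a+1) = 34.445/5.5 ≈ 6.263.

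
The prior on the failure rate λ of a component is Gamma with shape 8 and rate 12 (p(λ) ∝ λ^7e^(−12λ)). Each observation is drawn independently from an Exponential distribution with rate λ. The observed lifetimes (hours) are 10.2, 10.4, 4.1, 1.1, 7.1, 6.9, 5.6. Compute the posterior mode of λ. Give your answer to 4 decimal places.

The Exponential(rate=λ) likelihood is ∝ λ^n e^(−λΣtᵢ). Here n = 7 and Σtᵢ = 10.2 + 10.4 + 4.1 + 1.1 + 7.1 + 6.9 + 5.6 = 45.4.
Posterior ∝ λ^7e^(−12λ) · λ^7e^(−45.4λ) = λ^14e^(−57.4λ), i.e. Gamma(15, 57.4).
Mode = (a−1)/b = 14/57.4 ≈ 0.2439.

λ̂_MAP = 0.2439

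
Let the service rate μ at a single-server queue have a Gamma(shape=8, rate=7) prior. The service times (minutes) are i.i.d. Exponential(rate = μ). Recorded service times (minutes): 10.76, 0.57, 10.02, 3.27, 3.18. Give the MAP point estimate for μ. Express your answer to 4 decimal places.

μ̂_MAP = 0.3448

The Exponential(rate=μ) likelihood is ∝ μ^n e^(−μΣtᵢ). Here n = 5 and Σtᵢ = 10.76 + 0.57 + 10.02 + 3.27 + 3.18 = 27.80.
Posterior ∝ μ^7e^(−7μ) · μ^5e^(−27.80μ) = μ^12e^(−34.80μ), i.e. Gamma(13, 34.80).
Mode = (a−1)/b = 12/34.80 ≈ 0.3448.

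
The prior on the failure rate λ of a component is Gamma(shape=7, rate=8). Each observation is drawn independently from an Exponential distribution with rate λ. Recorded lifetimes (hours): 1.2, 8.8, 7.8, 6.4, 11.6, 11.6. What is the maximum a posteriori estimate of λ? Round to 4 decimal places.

The Exponential(rate=λ) likelihood is ∝ λ^n e^(−λΣtᵢ). Here n = 6 and Σtᵢ = 1.2 + 8.8 + 7.8 + 6.4 + 11.6 + 11.6 = 47.4.
Posterior ∝ λ^6e^(−8λ) · λ^6e^(−47.4λ) = λ^12e^(−55.4λ), i.e. Gamma(13, 55.4).
Mode = (a−1)/b = 12/55.4 ≈ 0.2166.

λ̂_MAP = 0.2166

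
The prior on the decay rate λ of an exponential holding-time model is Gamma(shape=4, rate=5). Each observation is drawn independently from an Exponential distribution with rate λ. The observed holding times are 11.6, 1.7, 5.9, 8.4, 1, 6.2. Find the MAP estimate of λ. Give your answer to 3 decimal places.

The Exponential(rate=λ) likelihood is ∝ λ^n e^(−λΣtᵢ). Here n = 6 and Σtᵢ = 11.6 + 1.7 + 5.9 + 8.4 + 1 + 6.2 = 34.8.
Posterior ∝ λ^3e^(−5λ) · λ^6e^(−34.8λ) = λ^9e^(−39.8λ), i.e. Gamma(10, 39.8).
Mode = (a−1)/b = 9/39.8 ≈ 0.226.

λ̂_MAP = 0.226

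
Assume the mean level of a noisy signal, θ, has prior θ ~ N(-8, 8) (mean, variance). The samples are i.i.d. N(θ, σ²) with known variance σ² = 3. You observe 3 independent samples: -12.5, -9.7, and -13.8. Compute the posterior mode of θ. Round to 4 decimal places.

n = 3; x̄ = ((-12.5) + (-9.7) + (-13.8))/3 = -36/3 = -12.
For a Normal prior and Normal likelihood with known variance, the posterior is Normal; its mode equals its mean, the precision-weighted average.
Prior precision 1/σ₀² = 1/8 = 0.125; data precision n/σ² = 3/3 = 1.
θ̂ = (0.125·(-8) + 1·(-12)) / (0.125 + 1) = (-13)/1.125 = -104/9 ≈ -11.5556.

θ̂_MAP = -11.5556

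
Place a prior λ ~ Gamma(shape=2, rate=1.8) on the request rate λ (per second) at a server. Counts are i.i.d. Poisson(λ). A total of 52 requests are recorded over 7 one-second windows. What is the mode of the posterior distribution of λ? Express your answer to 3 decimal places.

λ̂_MAP = 6.023

Σxᵢ = 52, n = 7.
Posterior ∝ λe^(−1.8λ) · λ^52e^(−7λ) = λ^53e^(−8.8λ), i.e. Gamma(shape=54, rate=8.8).
The mode of a Gamma(a, b) with a ≥ 1 (shape–rate) is (a−1)/b = 53/8.8 ≈ 6.023.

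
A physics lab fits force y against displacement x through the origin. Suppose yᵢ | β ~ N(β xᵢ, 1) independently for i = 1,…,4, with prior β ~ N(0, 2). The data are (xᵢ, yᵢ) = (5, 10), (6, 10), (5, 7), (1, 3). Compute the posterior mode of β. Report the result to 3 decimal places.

β̂_MAP = 1.691

log p(β | y) = −Σ(yᵢ − βxᵢ)²/(2·1) − β²/(2·2) + const.
Setting the derivative to zero: Σxᵢ(yᵢ − βxᵢ)/1 − β/2 = 0, so β = Σxᵢyᵢ / (Σxᵢ² + σ²/τ²).
Σxᵢyᵢ = 5·10 + 6·10 + 5·7 + 1·3 = 148; Σxᵢ² = 87; σ²/τ² = 0.5.
β̂_MAP = 148 / (87 + 0.5) = 148/87.5 ≈ 1.691.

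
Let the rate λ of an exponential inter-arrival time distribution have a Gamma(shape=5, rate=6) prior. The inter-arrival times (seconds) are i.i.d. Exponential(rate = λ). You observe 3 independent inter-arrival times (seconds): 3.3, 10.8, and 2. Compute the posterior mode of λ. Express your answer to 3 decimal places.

λ̂_MAP = 0.317

The Exponential(rate=λ) likelihood is ∝ λ^n e^(−λΣtᵢ). Here n = 3 and Σtᵢ = 3.3 + 10.8 + 2 = 16.1.
Posterior ∝ λ^4e^(−6λ) · λ^3e^(−16.1λ) = λ^7e^(−22.1λ), i.e. Gamma(8, 22.1).
Mode = (a−1)/b = 7/22.1 ≈ 0.317.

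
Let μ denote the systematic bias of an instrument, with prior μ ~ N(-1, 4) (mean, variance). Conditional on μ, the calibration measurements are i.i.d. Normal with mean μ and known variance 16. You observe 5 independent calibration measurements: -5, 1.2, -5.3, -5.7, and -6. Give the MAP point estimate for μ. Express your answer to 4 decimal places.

μ̂_MAP = -2.7556

n = 5; x̄ = ((-5) + 1.2 + (-5.3) + (-5.7) + (-6))/5 = -20.8/5 = -4.16.
For a Normal prior and Normal likelihood with known variance, the posterior is Normal; its mode equals its mean, the precision-weighted average.
Prior precision 1/σ₀² = 1/4 = 0.25; data precision n/σ² = 5/16 = 0.3125.
μ̂ = (0.25·(-1) + 0.3125·(-4.16)) / (0.25 + 0.3125) = (-1.55)/0.5625 = -124/45 ≈ -2.7556.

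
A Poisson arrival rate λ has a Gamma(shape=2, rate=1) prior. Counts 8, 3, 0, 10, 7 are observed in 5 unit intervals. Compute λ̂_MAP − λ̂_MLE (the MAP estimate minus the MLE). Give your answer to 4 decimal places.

MAP − MLE = -0.7667

Σxᵢ = 28. Posterior is Gamma(30, 6); MAP = (30−1)/6 = 29/6 ≈ 4.83333.
MLE = x̄ = 28/5 ≈ 5.60000.
Difference = 29/6 − 28/5 = -23/30 ≈ -0.7667.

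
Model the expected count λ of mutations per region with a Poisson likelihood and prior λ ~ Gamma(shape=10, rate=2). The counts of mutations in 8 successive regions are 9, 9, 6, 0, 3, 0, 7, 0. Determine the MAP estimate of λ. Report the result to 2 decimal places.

Σxᵢ = 9+9+6+0+3+0+7+0 = 34, with n = 8.
Posterior ∝ λ^9e^(−2λ) · λ^34e^(−8λ) = λ^43e^(−10λ), i.e. Gamma(shape=44, rate=10).
The mode of a Gamma(a, b) with a ≥ 1 (shape–rate) is (a−1)/b = 43/10 ≈ 4.30.

λ̂_MAP = 4.30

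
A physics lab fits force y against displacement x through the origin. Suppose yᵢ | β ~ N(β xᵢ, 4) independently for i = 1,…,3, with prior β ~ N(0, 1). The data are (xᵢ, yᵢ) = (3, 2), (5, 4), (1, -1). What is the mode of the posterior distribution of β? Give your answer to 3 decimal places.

log p(β | y) = −Σ(yᵢ − βxᵢ)²/(2·4) − β²/(2·1) + const.
Setting the derivative to zero: Σxᵢ(yᵢ − βxᵢ)/4 − β/1 = 0, so β = Σxᵢyᵢ / (Σxᵢ² + σ²/τ²).
Σxᵢyᵢ = 3·2 + 5·4 + 1·(-1) = 25; Σxᵢ² = 35; σ²/τ² = 4.
β̂_MAP = 25 / (35 + 4) = 25/39 ≈ 0.641.

β̂_MAP = 0.641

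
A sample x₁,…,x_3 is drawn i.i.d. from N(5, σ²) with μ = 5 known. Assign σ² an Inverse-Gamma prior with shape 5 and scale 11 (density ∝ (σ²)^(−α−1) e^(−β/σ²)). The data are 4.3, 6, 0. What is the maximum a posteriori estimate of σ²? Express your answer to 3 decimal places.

Sum of squared deviations about the known mean: SS = (4.3−5)² + (6−5)² + (0−5)² = 26.49.
The Normal likelihood contributes (σ²)^(−n/2) exp(−SS/(2σ²)), so the posterior is Inverse-Gamma(α + n/2, β + SS/2) = Inverse-Gamma(6.5, 24.245).
The mode of Inverse-Gamma(a, b) is b/(a+1) = 24.245/7.5 ≈ 3.233.

σ̂²_MAP = 3.233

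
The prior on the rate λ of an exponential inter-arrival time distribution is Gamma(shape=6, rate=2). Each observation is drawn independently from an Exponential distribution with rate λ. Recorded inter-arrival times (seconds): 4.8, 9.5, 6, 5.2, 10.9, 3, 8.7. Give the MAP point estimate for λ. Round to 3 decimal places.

The Exponential(rate=λ) likelihood is ∝ λ^n e^(−λΣtᵢ). Here n = 7 and Σtᵢ = 4.8 + 9.5 + 6 + 5.2 + 10.9 + 3 + 8.7 = 48.1.
Posterior ∝ λ^5e^(−2λ) · λ^7e^(−48.1λ) = λ^12e^(−50.1λ), i.e. Gamma(13, 50.1).
Mode = (a−1)/b = 12/50.1 ≈ 0.240.

λ̂_MAP = 0.240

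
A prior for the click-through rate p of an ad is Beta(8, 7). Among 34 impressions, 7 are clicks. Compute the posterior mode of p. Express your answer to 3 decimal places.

p̂_MAP = 0.298

Prior: Beta(8, 7).
Data: 7 successes in 34 trials. The binomial likelihood contributes p^7(1−p)^27, so the posterior is Beta(8+7, 7+27) = Beta(15, 34).
For Beta(a, b) with a, b > 1 the mode is (a−1)/(a+b−2) = 14/47 ≈ 0.298.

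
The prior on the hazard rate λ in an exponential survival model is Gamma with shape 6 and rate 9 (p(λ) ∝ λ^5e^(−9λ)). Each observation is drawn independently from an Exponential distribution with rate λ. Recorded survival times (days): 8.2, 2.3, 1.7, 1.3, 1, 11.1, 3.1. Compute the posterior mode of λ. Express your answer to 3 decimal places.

λ̂_MAP = 0.318

The Exponential(rate=λ) likelihood is ∝ λ^n e^(−λΣtᵢ). Here n = 7 and Σtᵢ = 8.2 + 2.3 + 1.7 + 1.3 + 1 + 11.1 + 3.1 = 28.7.
Posterior ∝ λ^5e^(−9λ) · λ^7e^(−28.7λ) = λ^12e^(−37.7λ), i.e. Gamma(13, 37.7).
Mode = (a−1)/b = 12/37.7 ≈ 0.318.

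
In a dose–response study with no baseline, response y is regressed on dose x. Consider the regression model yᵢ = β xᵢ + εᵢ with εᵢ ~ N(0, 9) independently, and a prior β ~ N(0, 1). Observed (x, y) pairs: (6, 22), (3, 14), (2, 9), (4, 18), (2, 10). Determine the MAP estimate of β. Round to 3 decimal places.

log p(β | y) = −Σ(yᵢ − βxᵢ)²/(2·9) − β²/(2·1) + const.
Setting the derivative to zero: Σxᵢ(yᵢ − βxᵢ)/9 − β/1 = 0, so β = Σxᵢyᵢ / (Σxᵢ² + σ²/τ²).
Σxᵢyᵢ = 6·22 + 3·14 + 2·9 + 4·18 + 2·10 = 284; Σxᵢ² = 69; σ²/τ² = 9.
β̂_MAP = 284 / (69 + 9) = 284/78 ≈ 3.641.

β̂_MAP = 3.641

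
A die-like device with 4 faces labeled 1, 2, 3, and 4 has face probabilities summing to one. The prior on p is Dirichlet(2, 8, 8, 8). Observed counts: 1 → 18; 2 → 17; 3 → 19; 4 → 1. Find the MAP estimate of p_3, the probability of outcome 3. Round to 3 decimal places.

MAP estimate: 0.338

The posterior is Dirichlet(αᵢ + nᵢ) = Dirichlet(20, 25, 27, 9).
For a Dirichlet(a₁,…,a_K) with all aᵢ > 1, the mode has j-th component (aⱼ − 1)/(Σaᵢ − K).
Here Σaᵢ = 81 and K = 4, so p_3 = (27 − 1)/(81 − 4) = 26/77 ≈ 0.338.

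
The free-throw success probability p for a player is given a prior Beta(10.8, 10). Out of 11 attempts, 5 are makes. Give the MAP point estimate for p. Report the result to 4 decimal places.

Prior: Beta(10.8, 10).
Data: 5 successes in 11 trials. The binomial likelihood contributes p^5(1−p)^6, so the posterior is Beta(10.8+5, 10+6) = Beta(15.8, 16).
For Beta(a, b) with a, b > 1 the mode is (a−1)/(a+b−2) = 14.8/29.8 ≈ 0.4966.

p̂_MAP = 0.4966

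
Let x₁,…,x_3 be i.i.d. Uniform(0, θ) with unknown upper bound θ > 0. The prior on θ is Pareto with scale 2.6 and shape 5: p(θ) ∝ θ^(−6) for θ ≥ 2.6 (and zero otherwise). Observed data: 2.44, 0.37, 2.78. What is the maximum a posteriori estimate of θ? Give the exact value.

The Uniform(0, θ) likelihood is θ^(−n) for θ ≥ max(xᵢ), zero otherwise. Here max(xᵢ) = 2.78.
Posterior ∝ θ^(−6) · θ^(−3) = θ^(−9) on θ ≥ max(2.6, 2.78) = 2.78.
This density is strictly decreasing in θ, so the posterior mode lies at the lower boundary of the support.

θ̂_MAP = 2.78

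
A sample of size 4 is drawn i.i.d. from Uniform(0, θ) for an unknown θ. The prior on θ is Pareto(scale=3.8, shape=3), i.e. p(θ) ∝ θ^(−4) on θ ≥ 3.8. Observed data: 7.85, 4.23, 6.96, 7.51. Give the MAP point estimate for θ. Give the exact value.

θ̂_MAP = 7.85

The Uniform(0, θ) likelihood is θ^(−n) for θ ≥ max(xᵢ), zero otherwise. Here max(xᵢ) = 7.85.
Posterior ∝ θ^(−4) · θ^(−4) = θ^(−8) on θ ≥ max(3.8, 7.85) = 7.85.
This density is strictly decreasing in θ, so the posterior mode lies at the lower boundary of the support.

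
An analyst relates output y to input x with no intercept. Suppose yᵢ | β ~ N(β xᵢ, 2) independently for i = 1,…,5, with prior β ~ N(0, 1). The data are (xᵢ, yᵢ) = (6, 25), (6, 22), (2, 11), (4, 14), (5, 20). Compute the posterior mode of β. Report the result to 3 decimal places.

log p(β | y) = −Σ(yᵢ − βxᵢ)²/(2·2) − β²/(2·1) + const.
Setting the derivative to zero: Σxᵢ(yᵢ − βxᵢ)/2 − β/1 = 0, so β = Σxᵢyᵢ / (Σxᵢ² + σ²/τ²).
Σxᵢyᵢ = 6·25 + 6·22 + 2·11 + 4·14 + 5·20 = 460; Σxᵢ² = 117; σ²/τ² = 2.
β̂_MAP = 460 / (117 + 2) = 460/119 ≈ 3.866.

β̂_MAP = 3.866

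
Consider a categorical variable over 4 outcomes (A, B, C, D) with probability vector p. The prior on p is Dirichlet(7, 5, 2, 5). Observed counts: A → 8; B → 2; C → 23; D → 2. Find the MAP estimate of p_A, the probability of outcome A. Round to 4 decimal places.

The posterior is Dirichlet(αᵢ + nᵢ) = Dirichlet(15, 7, 25, 7).
For a Dirichlet(a₁,…,a_K) with all aᵢ > 1, the mode has j-th component (aⱼ − 1)/(Σaᵢ − K).
Here Σaᵢ = 54 and K = 4, so p_A = (15 − 1)/(54 − 4) = 14/50 ≈ 0.2800.

MAP estimate of p_A = 0.2800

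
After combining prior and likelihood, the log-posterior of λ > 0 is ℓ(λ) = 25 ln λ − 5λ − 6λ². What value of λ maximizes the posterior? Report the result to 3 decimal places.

λ̂_MAP = 1.250

ℓ'(λ) = 25/λ − 5 − 12λ. Setting this to zero and multiplying by λ: 12λ² + 5λ − 25 = 0.
λ = (−5 + √(5² + 4·12·25)) / (2·12) = (−5 + √1225) / 24 = (−5 + 35)/24 = 5/4.
ℓ''(λ) = −25/λ² − 12 < 0, confirming a maximum.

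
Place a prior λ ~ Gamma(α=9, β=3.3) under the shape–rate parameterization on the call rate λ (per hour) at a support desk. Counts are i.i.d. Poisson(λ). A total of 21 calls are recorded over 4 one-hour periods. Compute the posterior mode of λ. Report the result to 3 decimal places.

λ̂_MAP = 3.973

Σxᵢ = 21, n = 4.
Posterior ∝ λ^8e^(−3.3λ) · λ^21e^(−4λ) = λ^29e^(−7.3λ), i.e. Gamma(shape=30, rate=7.3).
The mode of a Gamma(a, b) with a ≥ 1 (shape–rate) is (a−1)/b = 29/7.3 ≈ 3.973.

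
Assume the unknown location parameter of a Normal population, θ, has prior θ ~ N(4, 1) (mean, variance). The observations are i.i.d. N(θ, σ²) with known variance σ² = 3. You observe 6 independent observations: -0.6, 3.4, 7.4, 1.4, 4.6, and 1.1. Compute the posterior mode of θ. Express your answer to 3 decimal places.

θ̂_MAP = 3.256

n = 6; x̄ = ((-0.6) + 3.4 + 7.4 + 1.4 + 4.6 + 1.1)/6 = 17.3/6 = 173/60 ≈ 2.8833.
For a Normal prior and Normal likelihood with known variance, the posterior is Normal; its mode equals its mean, the precision-weighted average.
Prior precision 1/σ₀² = 1/1 = 1; data precision n/σ² = 6/3 = 2.
θ̂ = (1·4 + 2·(173/60)) / (1 + 2) = (293/30)/3 = 293/90 ≈ 3.256.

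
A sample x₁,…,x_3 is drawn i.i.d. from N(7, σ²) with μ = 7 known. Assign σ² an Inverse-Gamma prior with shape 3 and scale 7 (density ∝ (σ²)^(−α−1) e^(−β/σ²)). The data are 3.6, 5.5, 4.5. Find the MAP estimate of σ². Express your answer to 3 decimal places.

σ̂²_MAP = 3.096

Sum of squared deviations about the known mean: SS = (3.6−7)² + (5.5−7)² + (4.5−7)² = 20.06.
The Normal likelihood contributes (σ²)^(−n/2) exp(−SS/(2σ²)), so the posterior is Inverse-Gamma(α + n/2, β + SS/2) = Inverse-Gamma(4.5, 17.03).
The mode of Inverse-Gamma(a, b) is b/(a+1) = 17.03/5.5 ≈ 3.096.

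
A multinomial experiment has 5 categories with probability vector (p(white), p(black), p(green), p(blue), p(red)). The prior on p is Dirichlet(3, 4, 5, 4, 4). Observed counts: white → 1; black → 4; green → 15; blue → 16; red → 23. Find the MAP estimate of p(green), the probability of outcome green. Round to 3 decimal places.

The posterior is Dirichlet(αᵢ + nᵢ) = Dirichlet(4, 8, 20, 20, 27).
For a Dirichlet(a₁,…,a_K) with all aᵢ > 1, the mode has j-th component (aⱼ − 1)/(Σaᵢ − K).
Here Σaᵢ = 79 and K = 5, so p(green) = (20 − 1)/(79 − 5) = 19/74 ≈ 0.257.

MAP estimate of p(green) = 0.257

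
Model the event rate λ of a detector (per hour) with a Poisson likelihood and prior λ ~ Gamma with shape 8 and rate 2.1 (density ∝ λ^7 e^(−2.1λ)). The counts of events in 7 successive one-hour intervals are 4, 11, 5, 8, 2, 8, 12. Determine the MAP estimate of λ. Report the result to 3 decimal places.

λ̂_MAP = 6.264

Σxᵢ = 4+11+5+8+2+8+12 = 50, with n = 7.
Posterior ∝ λ^7e^(−2.1λ) · λ^50e^(−7λ) = λ^57e^(−9.1λ), i.e. Gamma(shape=58, rate=9.1).
The mode of a Gamma(a, b) with a ≥ 1 (shape–rate) is (a−1)/b = 57/9.1 ≈ 6.264.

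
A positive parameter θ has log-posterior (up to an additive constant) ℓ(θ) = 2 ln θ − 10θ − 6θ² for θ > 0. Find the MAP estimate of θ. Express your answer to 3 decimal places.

θ̂_MAP = 0.167

ℓ'(θ) = 2/θ − 10 − 12θ. Setting this to zero and multiplying by θ: 12θ² + 10θ − 2 = 0.
θ = (−10 + √(10² + 4·12·2)) / (2·12) = (−10 + √196) / 24 = (−10 + 14)/24 = 1/6.
ℓ''(θ) = −2/θ² − 12 < 0, confirming a maximum.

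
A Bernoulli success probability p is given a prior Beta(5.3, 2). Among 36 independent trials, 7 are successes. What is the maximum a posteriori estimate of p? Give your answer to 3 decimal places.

p̂_MAP = 0.274

Prior: Beta(5.3, 2).
Data: 7 successes in 36 trials. The binomial likelihood contributes p^7(1−p)^29, so the posterior is Beta(5.3+7, 2+29) = Beta(12.3, 31).
For Beta(a, b) with a, b > 1 the mode is (a−1)/(a+b−2) = 11.3/41.3 ≈ 0.274.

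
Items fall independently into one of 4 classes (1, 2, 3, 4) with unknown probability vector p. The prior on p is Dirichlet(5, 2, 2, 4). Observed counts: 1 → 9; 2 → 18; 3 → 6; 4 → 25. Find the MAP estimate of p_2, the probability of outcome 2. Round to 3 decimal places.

MAP estimate: 0.284

The posterior is Dirichlet(αᵢ + nᵢ) = Dirichlet(14, 20, 8, 29).
For a Dirichlet(a₁,…,a_K) with all aᵢ > 1, the mode has j-th component (aⱼ − 1)/(Σaᵢ − K).
Here Σaᵢ = 71 and K = 4, so p_2 = (20 − 1)/(71 − 4) = 19/67 ≈ 0.284.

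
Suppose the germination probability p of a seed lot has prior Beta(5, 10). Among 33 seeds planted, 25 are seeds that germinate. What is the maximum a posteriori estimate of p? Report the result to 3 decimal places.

p̂_MAP = 0.630

Prior: Beta(5, 10).
Data: 25 successes in 33 trials. The binomial likelihood contributes p^25(1−p)^8, so the posterior is Beta(5+25, 10+8) = Beta(30, 18).
For Beta(a, b) with a, b > 1 the mode is (a−1)/(a+b−2) = 29/46 ≈ 0.630.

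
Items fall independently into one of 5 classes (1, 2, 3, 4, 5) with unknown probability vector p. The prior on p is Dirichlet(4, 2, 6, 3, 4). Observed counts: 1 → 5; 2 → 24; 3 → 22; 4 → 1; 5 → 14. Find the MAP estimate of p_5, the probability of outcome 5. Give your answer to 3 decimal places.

MAP estimate: 0.213

The posterior is Dirichlet(αᵢ + nᵢ) = Dirichlet(9, 26, 28, 4, 18).
For a Dirichlet(a₁,…,a_K) with all aᵢ > 1, the mode has j-th component (aⱼ − 1)/(Σaᵢ − K).
Here Σaᵢ = 85 and K = 5, so p_5 = (18 − 1)/(85 − 5) = 17/80 ≈ 0.213.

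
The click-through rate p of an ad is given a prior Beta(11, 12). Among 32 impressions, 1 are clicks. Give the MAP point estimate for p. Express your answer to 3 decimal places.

p̂_MAP = 0.208

Prior: Beta(11, 12).
Data: 1 success in 32 trials. The binomial likelihood contributes p(1−p)^31, so the posterior is Beta(11+1, 12+31) = Beta(12, 43).
For Beta(a, b) with a, b > 1 the mode is (a−1)/(a+b−2) = 11/53 ≈ 0.208.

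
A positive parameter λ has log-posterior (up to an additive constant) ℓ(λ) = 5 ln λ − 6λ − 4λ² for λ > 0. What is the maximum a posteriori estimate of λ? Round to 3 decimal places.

λ̂_MAP = 0.500

ℓ'(λ) = 5/λ − 6 − 8λ. Setting this to zero and multiplying by λ: 8λ² + 6λ − 5 = 0.
λ = (−6 + √(6² + 4·8·5)) / (2·8) = (−6 + √196) / 16 = (−6 + 14)/16 = 1/2.
ℓ''(λ) = −5/λ² − 8 < 0, confirming a maximum.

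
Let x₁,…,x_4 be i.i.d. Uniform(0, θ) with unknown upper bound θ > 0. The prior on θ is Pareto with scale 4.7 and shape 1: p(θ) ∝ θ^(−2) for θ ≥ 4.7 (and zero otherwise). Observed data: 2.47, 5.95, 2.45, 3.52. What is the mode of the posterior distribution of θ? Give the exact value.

θ̂_MAP = 5.95

The Uniform(0, θ) likelihood is θ^(−n) for θ ≥ max(xᵢ), zero otherwise. Here max(xᵢ) = 5.95.
Posterior ∝ θ^(−2) · θ^(−4) = θ^(−6) on θ ≥ max(4.7, 5.95) = 5.95.
This density is strictly decreasing in θ, so the posterior mode lies at the lower boundary of the support.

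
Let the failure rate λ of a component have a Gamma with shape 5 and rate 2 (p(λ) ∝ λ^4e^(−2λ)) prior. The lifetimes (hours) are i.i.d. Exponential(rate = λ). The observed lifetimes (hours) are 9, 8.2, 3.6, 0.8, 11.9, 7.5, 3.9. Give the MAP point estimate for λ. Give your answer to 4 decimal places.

The Exponential(rate=λ) likelihood is ∝ λ^n e^(−λΣtᵢ). Here n = 7 and Σtᵢ = 9 + 8.2 + 3.6 + 0.8 + 11.9 + 7.5 + 3.9 = 44.9.
Posterior ∝ λ^4e^(−2λ) · λ^7e^(−44.9λ) = λ^11e^(−46.9λ), i.e. Gamma(12, 46.9).
Mode = (a−1)/b = 11/46.9 ≈ 0.2345.

λ̂_MAP = 0.2345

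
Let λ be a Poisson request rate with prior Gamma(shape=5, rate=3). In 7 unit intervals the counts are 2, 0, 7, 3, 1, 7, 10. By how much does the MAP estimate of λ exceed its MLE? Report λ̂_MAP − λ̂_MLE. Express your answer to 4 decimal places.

Σxᵢ = 30. Posterior is Gamma(35, 10); MAP = (35−1)/10 = 34/10 ≈ 3.40000.
MLE = x̄ = 30/7 ≈ 4.28571.
Difference = 34/10 − 30/7 = -31/35 ≈ -0.8857.

MAP − MLE = -0.8857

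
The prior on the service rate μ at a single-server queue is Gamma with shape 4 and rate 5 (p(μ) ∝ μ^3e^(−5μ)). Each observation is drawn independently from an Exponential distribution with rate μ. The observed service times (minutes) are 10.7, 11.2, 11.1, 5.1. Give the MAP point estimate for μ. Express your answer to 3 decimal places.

μ̂_MAP = 0.162

The Exponential(rate=μ) likelihood is ∝ μ^n e^(−μΣtᵢ). Here n = 4 and Σtᵢ = 10.7 + 11.2 + 11.1 + 5.1 = 38.1.
Posterior ∝ μ^3e^(−5μ) · μ^4e^(−38.1μ) = μ^7e^(−43.1μ), i.e. Gamma(8, 43.1).
Mode = (a−1)/b = 7/43.1 ≈ 0.162.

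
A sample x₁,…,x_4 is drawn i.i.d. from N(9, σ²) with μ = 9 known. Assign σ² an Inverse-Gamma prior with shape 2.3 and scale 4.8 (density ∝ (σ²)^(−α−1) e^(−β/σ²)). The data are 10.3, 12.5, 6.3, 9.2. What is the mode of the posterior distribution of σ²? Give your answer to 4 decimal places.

Sum of squared deviations about the known mean: SS = (10.3−9)² + (12.5−9)² + (6.3−9)² + (9.2−9)² = 21.27.
The Normal likelihood contributes (σ²)^(−n/2) exp(−SS/(2σ²)), so the posterior is Inverse-Gamma(α + n/2, β + SS/2) = Inverse-Gamma(4.3, 15.435).
The mode of Inverse-Gamma(a, b) is b/(a+1) = 15.435/5.3 ≈ 2.9123.

σ̂²_MAP = 2.9123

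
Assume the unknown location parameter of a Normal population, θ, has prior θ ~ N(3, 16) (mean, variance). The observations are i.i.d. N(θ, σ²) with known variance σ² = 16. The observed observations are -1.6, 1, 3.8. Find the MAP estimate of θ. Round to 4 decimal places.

n = 3; x̄ = ((-1.6) + 1 + 3.8)/3 = 3.2/3 = 16/15 ≈ 1.0667.
For a Normal prior and Normal likelihood with known variance, the posterior is Normal; its mode equals its mean, the precision-weighted average.
Prior precision 1/σ₀² = 1/16 = 0.0625; data precision n/σ² = 3/16 = 0.1875.
θ̂ = (0.0625·3 + 0.1875·(16/15)) / (0.0625 + 0.1875) = 0.3875/0.25 = 1.5500.

θ̂_MAP = 1.5500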